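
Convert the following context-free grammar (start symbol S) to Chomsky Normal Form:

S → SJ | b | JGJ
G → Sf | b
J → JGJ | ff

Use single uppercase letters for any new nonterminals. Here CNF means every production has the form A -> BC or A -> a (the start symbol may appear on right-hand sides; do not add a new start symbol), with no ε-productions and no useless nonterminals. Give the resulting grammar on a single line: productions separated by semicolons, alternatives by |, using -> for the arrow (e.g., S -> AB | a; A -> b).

No ε-productions.
No unit productions to eliminate.
TERM: introduce A -> f and substitute in every rule of length ≥2.
BIN: J -> JGJ becomes J -> JB, B -> GJ; S -> JGJ becomes S -> JC, C -> GJ.

S -> b | JC | SJ; A -> f; B -> GJ; C -> GJ; G -> b | SA; J -> AA | JB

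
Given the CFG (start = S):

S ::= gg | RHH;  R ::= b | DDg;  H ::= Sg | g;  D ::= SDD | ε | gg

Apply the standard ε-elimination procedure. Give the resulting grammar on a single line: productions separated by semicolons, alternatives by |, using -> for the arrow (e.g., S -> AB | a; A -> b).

Nullable set: {D}.
Drop D -> ε.
D -> SDD: D, D nullable, giving S | SD | SDD.
R -> DDg: D, D nullable, giving DDg | Dg | g.
Unchanged (no nullable symbols): S -> RHH; S -> gg; D -> gg; H -> Sg; H -> g; R -> b.

S -> gg | RHH; D -> S | SD | gg | SDD; H -> g | Sg; R -> b | g | Dg | DDg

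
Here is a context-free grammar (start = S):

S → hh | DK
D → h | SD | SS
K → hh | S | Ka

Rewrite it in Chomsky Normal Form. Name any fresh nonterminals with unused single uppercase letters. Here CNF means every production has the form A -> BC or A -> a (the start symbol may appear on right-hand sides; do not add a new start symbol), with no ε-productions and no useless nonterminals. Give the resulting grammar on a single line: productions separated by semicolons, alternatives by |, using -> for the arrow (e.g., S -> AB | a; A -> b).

S -> BB | DK; A -> a; B -> h; D -> h | SD | SS; K -> BB | DK | KA

No ε-productions.
After unit-elimination: S -> DK | hh; D -> h | SD | SS; K -> DK | Ka | hh.
TERM: introduce A -> a, B -> h and substitute in every rule of length ≥2.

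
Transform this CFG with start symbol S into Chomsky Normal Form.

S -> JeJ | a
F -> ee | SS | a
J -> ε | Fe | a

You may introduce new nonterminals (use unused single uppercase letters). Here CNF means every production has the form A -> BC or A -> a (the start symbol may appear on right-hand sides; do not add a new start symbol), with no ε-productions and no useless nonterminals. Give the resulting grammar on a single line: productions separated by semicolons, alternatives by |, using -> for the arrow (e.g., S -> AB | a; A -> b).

S -> a | e | AJ | JA | JB; A -> e; B -> AJ; F -> a | AA | SS; J -> a | FA

Nullable: {J}; after ε-elimination: S -> a | e | Je | eJ | JeJ; F -> a | SS | ee; J -> a | Fe.
No unit productions to eliminate.
TERM: introduce A -> e and substitute in every rule of length ≥2.
BIN: S -> JAJ becomes S -> JB, B -> AJ.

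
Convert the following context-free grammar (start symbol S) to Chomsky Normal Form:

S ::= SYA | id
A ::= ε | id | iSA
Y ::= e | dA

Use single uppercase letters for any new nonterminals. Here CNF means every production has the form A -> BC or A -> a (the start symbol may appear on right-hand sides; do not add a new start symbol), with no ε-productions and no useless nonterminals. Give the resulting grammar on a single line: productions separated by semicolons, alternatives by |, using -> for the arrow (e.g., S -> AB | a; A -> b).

S -> BC | SE | SY; A -> BC | BD | BS; B -> i; C -> d; D -> SA; E -> YA; Y -> d | e | CA

Nullable: {A}; after ε-elimination: S -> SY | id | SYA; A -> iS | id | iSA; Y -> d | e | dA.
No unit productions to eliminate.
TERM: introduce C -> d, B -> i and substitute in every rule of length ≥2.
BIN: A -> BSA becomes A -> BD, D -> SA; S -> SYA becomes S -> SE, E -> YA.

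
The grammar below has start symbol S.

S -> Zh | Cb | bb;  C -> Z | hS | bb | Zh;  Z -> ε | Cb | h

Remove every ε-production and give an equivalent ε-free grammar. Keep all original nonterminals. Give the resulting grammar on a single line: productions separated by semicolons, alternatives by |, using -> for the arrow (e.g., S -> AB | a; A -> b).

S -> b | h | Cb | Zh | bb; C -> Z | h | Zh | bb | hS; Z -> b | h | Cb

Nullable set: {C, Z}.
S -> Cb: C nullable, giving Cb | b.
S -> Zh: Z nullable, giving Zh | h.
C -> Z: Z nullable, giving Z.
C -> Zh: Z nullable, giving Zh | h.
Drop Z -> ε.
Z -> Cb: C nullable, giving Cb | b.
Unchanged (no nullable symbols): S -> bb; C -> bb; C -> hS; Z -> h.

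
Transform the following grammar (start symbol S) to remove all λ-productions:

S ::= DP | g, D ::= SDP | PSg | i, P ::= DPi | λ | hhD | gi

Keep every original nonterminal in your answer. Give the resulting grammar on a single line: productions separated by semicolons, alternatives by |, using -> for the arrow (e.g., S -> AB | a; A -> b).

Nullable set: {P}.
S -> DP: P nullable, giving D | DP.
D -> PSg: P nullable, giving PSg | Sg.
D -> SDP: P nullable, giving SD | SDP.
Drop P -> λ.
P -> DPi: P nullable, giving DPi | Di.
Unchanged (no nullable symbols): S -> g; D -> i; P -> gi; P -> hhD.

S -> D | g | DP; D -> i | SD | Sg | PSg | SDP; P -> Di | gi | DPi | hhD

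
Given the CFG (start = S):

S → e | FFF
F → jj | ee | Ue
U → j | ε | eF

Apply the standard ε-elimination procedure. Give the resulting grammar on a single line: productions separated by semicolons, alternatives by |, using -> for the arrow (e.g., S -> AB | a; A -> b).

Nullable set: {U}.
F -> Ue: U nullable, giving Ue | e.
Drop U -> ε.
Unchanged (no nullable symbols): S -> FFF; S -> e; F -> ee; F -> jj; U -> eF; U -> j.

S -> e | FFF; F -> e | Ue | ee | jj; U -> j | eF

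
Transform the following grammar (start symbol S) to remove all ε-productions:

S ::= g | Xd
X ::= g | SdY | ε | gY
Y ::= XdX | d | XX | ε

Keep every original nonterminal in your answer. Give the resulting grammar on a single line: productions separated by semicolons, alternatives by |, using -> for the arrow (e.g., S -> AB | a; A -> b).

Nullable set: {X, Y}.
S -> Xd: X nullable, giving Xd | d.
Drop X -> ε.
X -> SdY: Y nullable, giving Sd | SdY.
X -> gY: Y nullable, giving g | gY.
Drop Y -> ε.
Y -> XX: X, X nullable, giving X | XX.
Y -> XdX: X, X nullable, giving Xd | XdX | d | dX.
Unchanged (no nullable symbols): S -> g; X -> g; Y -> d.

S -> d | g | Xd; X -> g | Sd | gY | SdY; Y -> X | d | XX | Xd | dX | XdX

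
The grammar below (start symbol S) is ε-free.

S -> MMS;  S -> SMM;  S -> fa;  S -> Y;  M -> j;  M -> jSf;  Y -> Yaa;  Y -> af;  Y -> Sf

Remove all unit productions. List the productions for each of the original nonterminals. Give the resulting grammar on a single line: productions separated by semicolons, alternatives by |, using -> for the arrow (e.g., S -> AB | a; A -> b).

S -> Sf | af | fa | MMS | SMM | Yaa; M -> j | jSf; Y -> Sf | af | Yaa

Unit productions: S->Y.
Unit pairs (A ⇒* B via units): (S,Y).
S: inherits non-unit rules of {S, Y} → MMS | SMM | Sf | Yaa | af | fa.
M: inherits non-unit rules of {M} → j | jSf.
Y: inherits non-unit rules of {Y} → Sf | Yaa | af.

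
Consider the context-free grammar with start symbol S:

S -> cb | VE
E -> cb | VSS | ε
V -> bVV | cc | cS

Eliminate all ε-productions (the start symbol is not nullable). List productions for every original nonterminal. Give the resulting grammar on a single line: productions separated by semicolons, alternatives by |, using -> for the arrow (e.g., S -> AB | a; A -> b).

Nullable set: {E}.
S -> VE: E nullable, giving V | VE.
Drop E -> ε.
Unchanged (no nullable symbols): S -> cb; E -> VSS; E -> cb; V -> bVV; V -> cS; V -> cc.

S -> V | VE | cb; E -> cb | VSS; V -> cS | cc | bVV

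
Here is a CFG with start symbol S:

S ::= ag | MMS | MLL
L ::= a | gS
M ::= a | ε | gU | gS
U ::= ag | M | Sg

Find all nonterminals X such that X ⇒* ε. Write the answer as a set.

{M, U}

Directly nullable (have an ε-rule): {M}.
U is nullable via U -> M (every symbol on the right is already known nullable).
Not nullable: L, S — each has a terminal in every rule's right-hand side or depends on a non-nullable symbol.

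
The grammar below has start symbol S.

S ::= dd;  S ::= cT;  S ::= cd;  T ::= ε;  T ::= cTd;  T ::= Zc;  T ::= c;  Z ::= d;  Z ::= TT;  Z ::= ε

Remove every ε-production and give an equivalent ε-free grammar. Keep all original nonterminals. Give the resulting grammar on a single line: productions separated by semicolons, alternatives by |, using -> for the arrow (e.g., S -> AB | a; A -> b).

Nullable set: {T, Z}.
S -> cT: T nullable, giving c | cT.
Drop T -> ε.
T -> Zc: Z nullable, giving Zc | c.
T -> cTd: T nullable, giving cTd | cd.
Drop Z -> ε.
Z -> TT: T, T nullable, giving T | TT.
Unchanged (no nullable symbols): S -> cd; S -> dd; T -> c; Z -> d.

S -> c | cT | cd | dd; T -> c | Zc | cd | cTd; Z -> T | d | TT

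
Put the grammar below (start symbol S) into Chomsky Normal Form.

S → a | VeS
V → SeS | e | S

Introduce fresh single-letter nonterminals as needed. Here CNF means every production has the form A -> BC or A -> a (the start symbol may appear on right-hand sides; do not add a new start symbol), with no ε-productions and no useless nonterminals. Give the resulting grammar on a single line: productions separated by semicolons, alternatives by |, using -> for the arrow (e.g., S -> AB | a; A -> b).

No ε-productions.
After unit-elimination: S -> a | VeS; V -> a | e | SeS | VeS.
TERM: introduce A -> e and substitute in every rule of length ≥2.
BIN: S -> VAS becomes S -> VB, B -> AS; V -> SAS becomes V -> SC, C -> AS; V -> VAS becomes V -> VD, D -> AS.

S -> a | VB; A -> e; B -> AS; C -> AS; D -> AS; V -> a | e | SC | VD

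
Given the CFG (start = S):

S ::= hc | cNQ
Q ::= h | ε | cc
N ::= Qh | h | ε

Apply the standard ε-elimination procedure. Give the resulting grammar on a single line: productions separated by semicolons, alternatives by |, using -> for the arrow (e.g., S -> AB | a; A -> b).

S -> c | cN | cQ | hc | cNQ; N -> h | Qh; Q -> h | cc

Nullable set: {N, Q}.
S -> cNQ: N, Q nullable, giving c | cN | cNQ | cQ.
Drop N -> ε.
N -> Qh: Q nullable, giving Qh | h.
Drop Q -> ε.
Unchanged (no nullable symbols): S -> hc; N -> h; Q -> cc; Q -> h.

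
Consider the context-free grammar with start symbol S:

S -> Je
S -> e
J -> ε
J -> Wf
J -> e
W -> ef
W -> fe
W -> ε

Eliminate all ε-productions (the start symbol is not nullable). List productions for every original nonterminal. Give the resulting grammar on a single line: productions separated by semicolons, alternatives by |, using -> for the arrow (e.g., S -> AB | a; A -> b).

Nullable set: {J, W}.
S -> Je: J nullable, giving Je | e.
Drop J -> ε.
J -> Wf: W nullable, giving Wf | f.
Drop W -> ε.
Unchanged (no nullable symbols): S -> e; J -> e; W -> ef; W -> fe.

S -> e | Je; J -> e | f | Wf; W -> ef | fe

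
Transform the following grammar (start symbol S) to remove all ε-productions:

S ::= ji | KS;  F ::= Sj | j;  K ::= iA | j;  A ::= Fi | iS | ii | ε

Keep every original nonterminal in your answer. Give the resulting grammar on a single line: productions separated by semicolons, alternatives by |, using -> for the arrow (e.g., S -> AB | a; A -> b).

Nullable set: {A}.
Drop A -> ε.
K -> iA: A nullable, giving i | iA.
Unchanged (no nullable symbols): S -> KS; S -> ji; A -> Fi; A -> iS; A -> ii; F -> Sj; F -> j; K -> j.

S -> KS | ji; A -> Fi | iS | ii; F -> j | Sj; K -> i | j | iA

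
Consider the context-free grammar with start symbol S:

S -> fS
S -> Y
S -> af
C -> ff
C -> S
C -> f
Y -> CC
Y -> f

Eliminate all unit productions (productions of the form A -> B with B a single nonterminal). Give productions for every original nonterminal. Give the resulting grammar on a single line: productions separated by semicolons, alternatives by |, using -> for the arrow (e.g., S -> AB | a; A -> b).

S -> f | CC | af | fS; C -> f | CC | af | fS | ff; Y -> f | CC

Unit productions: C->S, S->Y.
Unit pairs (A ⇒* B via units): (C,S), (C,Y), (S,Y).
S: inherits non-unit rules of {S, Y} → CC | af | f | fS.
C: inherits non-unit rules of {C, S, Y} → CC | af | f | fS | ff.
Y: inherits non-unit rules of {Y} → CC | f.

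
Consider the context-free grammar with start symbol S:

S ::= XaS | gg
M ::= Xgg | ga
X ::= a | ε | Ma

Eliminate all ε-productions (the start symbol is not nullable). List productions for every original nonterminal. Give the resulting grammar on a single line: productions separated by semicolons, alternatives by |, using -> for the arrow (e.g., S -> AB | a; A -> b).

Nullable set: {X}.
S -> XaS: X nullable, giving XaS | aS.
M -> Xgg: X nullable, giving Xgg | gg.
Drop X -> ε.
Unchanged (no nullable symbols): S -> gg; M -> ga; X -> Ma; X -> a.

S -> aS | gg | XaS; M -> ga | gg | Xgg; X -> a | Ma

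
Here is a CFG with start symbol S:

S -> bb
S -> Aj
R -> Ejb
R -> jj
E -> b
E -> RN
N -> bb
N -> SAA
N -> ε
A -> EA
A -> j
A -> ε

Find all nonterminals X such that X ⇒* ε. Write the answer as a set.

Directly nullable (have an ε-rule): {A, N}.
Not nullable: E, R, S — each has a terminal in every rule's right-hand side or depends on a non-nullable symbol.

{A, N}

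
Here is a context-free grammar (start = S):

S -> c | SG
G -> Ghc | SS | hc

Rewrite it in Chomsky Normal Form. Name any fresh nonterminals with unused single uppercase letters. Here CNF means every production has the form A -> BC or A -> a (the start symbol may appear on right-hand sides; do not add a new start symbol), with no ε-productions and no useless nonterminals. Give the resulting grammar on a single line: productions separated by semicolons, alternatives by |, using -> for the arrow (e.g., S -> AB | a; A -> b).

S -> c | SG; A -> h; B -> c; C -> AB; G -> AB | GC | SS

No ε-productions.
No unit productions to eliminate.
TERM: introduce B -> c, A -> h and substitute in every rule of length ≥2.
BIN: G -> GAB becomes G -> GC, C -> AB.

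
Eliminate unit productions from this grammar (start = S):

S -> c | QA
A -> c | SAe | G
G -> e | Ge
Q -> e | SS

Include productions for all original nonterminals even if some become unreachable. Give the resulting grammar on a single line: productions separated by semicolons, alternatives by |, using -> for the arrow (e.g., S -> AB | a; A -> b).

S -> c | QA; A -> c | e | Ge | SAe; G -> e | Ge; Q -> e | SS

Unit productions: A->G.
Unit pairs (A ⇒* B via units): (A,G).
S: inherits non-unit rules of {S} → QA | c.
A: inherits non-unit rules of {A, G} → Ge | SAe | c | e.
G: inherits non-unit rules of {G} → Ge | e.
Q: inherits non-unit rules of {Q} → SS | e.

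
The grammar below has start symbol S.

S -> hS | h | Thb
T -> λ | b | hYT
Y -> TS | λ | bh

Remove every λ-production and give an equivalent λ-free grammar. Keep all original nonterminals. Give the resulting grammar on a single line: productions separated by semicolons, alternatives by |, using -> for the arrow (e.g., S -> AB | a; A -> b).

Nullable set: {T, Y}.
S -> Thb: T nullable, giving Thb | hb.
Drop T -> λ.
T -> hYT: Y, T nullable, giving h | hT | hY | hYT.
Drop Y -> λ.
Y -> TS: T nullable, giving S | TS.
Unchanged (no nullable symbols): S -> h; S -> hS; T -> b; Y -> bh.

S -> h | hS | hb | Thb; T -> b | h | hT | hY | hYT; Y -> S | TS | bh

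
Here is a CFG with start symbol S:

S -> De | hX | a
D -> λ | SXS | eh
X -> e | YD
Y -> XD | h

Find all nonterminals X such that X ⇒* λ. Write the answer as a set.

{D}

Directly nullable (have an ε-rule): {D}.
Not nullable: S, X, Y — each has a terminal in every rule's right-hand side or depends on a non-nullable symbol.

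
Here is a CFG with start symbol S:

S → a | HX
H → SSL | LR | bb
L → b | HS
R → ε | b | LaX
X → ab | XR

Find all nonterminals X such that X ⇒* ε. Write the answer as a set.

Directly nullable (have an ε-rule): {R}.
Not nullable: H, L, S, X — each has a terminal in every rule's right-hand side or depends on a non-nullable symbol.

{R}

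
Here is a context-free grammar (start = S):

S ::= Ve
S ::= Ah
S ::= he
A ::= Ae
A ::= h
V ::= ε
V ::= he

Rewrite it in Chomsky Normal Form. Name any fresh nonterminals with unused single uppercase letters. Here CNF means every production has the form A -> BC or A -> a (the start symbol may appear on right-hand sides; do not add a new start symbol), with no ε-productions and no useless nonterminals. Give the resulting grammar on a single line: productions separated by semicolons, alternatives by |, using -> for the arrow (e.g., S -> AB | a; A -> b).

Nullable: {V}; after ε-elimination: S -> e | Ah | Ve | he; A -> h | Ae; V -> he.
No unit productions to eliminate.
TERM: introduce B -> e, C -> h and substitute in every rule of length ≥2.

S -> e | AC | CB | VB; A -> h | AB; B -> e; C -> h; V -> CB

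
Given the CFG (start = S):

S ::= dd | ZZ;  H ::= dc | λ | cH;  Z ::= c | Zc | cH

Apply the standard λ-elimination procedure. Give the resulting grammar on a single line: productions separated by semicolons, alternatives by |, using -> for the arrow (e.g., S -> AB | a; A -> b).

S -> ZZ | dd; H -> c | cH | dc; Z -> c | Zc | cH

Nullable set: {H}.
Drop H -> λ.
H -> cH: H nullable, giving c | cH.
Z -> cH: H nullable, giving c | cH.
Unchanged (no nullable symbols): S -> ZZ; S -> dd; H -> dc; Z -> Zc; Z -> c.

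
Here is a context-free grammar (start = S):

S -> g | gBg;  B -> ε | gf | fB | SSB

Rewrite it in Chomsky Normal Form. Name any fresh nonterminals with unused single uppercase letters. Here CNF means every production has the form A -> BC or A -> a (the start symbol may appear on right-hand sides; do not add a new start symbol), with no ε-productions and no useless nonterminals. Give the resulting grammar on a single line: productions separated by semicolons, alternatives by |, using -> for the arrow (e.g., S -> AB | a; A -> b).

S -> g | CC | CE; A -> f; B -> f | AB | CA | SD | SS; C -> g; D -> SB; E -> BC

Nullable: {B}; after ε-elimination: S -> g | gg | gBg; B -> f | SS | fB | gf | SSB.
No unit productions to eliminate.
TERM: introduce A -> f, C -> g and substitute in every rule of length ≥2.
BIN: B -> SSB becomes B -> SD, D -> SB; S -> CBC becomes S -> CE, E -> BC.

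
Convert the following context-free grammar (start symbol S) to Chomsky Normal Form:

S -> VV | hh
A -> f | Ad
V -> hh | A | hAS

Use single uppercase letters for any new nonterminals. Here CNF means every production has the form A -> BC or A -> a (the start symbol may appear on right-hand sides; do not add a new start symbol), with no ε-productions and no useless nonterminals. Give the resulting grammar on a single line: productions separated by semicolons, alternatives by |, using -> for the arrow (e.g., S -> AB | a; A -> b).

No ε-productions.
After unit-elimination: S -> VV | hh; A -> f | Ad; V -> f | Ad | hh | hAS.
TERM: introduce B -> d, C -> h and substitute in every rule of length ≥2.
BIN: V -> CAS becomes V -> CD, D -> AS.

S -> CC | VV; A -> f | AB; B -> d; C -> h; D -> AS; V -> f | AB | CC | CD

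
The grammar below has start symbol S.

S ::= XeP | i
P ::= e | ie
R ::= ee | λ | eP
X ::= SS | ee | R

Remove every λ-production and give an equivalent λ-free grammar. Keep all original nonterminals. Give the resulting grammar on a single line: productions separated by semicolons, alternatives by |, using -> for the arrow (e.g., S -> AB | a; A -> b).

S -> i | eP | XeP; P -> e | ie; R -> eP | ee; X -> R | SS | ee

Nullable set: {R, X}.
S -> XeP: X nullable, giving XeP | eP.
Drop R -> λ.
X -> R: R nullable, giving R.
Unchanged (no nullable symbols): S -> i; P -> e; P -> ie; R -> eP; R -> ee; X -> SS; X -> ee.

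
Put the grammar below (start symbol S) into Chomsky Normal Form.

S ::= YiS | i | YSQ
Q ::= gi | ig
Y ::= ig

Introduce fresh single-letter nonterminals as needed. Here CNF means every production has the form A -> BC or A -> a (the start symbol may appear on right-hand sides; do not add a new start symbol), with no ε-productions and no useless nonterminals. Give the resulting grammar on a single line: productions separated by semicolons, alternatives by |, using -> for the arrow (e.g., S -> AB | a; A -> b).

S -> i | YC | YD; A -> g; B -> i; C -> BS; D -> SQ; Q -> AB | BA; Y -> BA

No ε-productions.
No unit productions to eliminate.
TERM: introduce A -> g, B -> i and substitute in every rule of length ≥2.
BIN: S -> YBS becomes S -> YC, C -> BS; S -> YSQ becomes S -> YD, D -> SQ.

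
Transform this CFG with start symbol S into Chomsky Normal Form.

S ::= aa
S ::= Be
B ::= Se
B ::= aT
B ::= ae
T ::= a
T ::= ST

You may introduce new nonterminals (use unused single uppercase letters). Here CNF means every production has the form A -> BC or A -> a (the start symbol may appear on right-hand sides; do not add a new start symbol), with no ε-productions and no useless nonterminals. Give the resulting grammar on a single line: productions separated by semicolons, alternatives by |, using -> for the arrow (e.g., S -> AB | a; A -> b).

S -> BA | CC; A -> e; B -> CA | CT | SA; C -> a; T -> a | ST

No ε-productions.
No unit productions to eliminate.
TERM: introduce C -> a, A -> e and substitute in every rule of length ≥2.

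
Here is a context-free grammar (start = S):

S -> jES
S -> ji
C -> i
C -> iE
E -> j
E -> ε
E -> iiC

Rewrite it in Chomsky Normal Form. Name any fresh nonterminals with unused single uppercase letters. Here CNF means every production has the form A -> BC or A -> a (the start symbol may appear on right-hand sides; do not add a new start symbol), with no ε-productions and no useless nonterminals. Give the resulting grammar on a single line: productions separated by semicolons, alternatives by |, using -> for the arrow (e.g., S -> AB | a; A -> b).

Nullable: {E}; after ε-elimination: S -> jS | ji | jES; C -> i | iE; E -> j | iiC.
No unit productions to eliminate.
TERM: introduce A -> i, B -> j and substitute in every rule of length ≥2.
BIN: E -> AAC becomes E -> AD, D -> AC; S -> BES becomes S -> BF, F -> ES.

S -> BA | BF | BS; A -> i; B -> j; C -> i | AE; D -> AC; E -> j | AD; F -> ES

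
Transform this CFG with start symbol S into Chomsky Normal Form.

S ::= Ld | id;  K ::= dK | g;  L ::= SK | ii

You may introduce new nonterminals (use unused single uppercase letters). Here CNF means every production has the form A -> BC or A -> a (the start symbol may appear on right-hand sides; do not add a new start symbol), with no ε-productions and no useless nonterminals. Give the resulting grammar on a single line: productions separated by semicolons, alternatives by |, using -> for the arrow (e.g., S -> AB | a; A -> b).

S -> BA | LA; A -> d; B -> i; K -> g | AK; L -> BB | SK

No ε-productions.
No unit productions to eliminate.
TERM: introduce A -> d, B -> i and substitute in every rule of length ≥2.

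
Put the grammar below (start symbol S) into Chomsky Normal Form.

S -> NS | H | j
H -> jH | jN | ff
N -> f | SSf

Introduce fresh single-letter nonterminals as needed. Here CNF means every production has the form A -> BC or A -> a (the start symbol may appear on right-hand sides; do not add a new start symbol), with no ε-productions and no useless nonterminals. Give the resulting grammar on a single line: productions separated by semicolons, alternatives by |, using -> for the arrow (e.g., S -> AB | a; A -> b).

S -> j | AA | BH | BN | NS; A -> f; B -> j; C -> SA; H -> AA | BH | BN; N -> f | SC

No ε-productions.
After unit-elimination: S -> j | NS | ff | jH | jN; H -> ff | jH | jN; N -> f | SSf.
TERM: introduce A -> f, B -> j and substitute in every rule of length ≥2.
BIN: N -> SSA becomes N -> SC, C -> SA.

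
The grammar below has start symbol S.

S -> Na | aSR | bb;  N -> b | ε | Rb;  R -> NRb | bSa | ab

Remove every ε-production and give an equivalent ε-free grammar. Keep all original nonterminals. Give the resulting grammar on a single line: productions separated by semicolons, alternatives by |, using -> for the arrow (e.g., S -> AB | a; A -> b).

Nullable set: {N}.
S -> Na: N nullable, giving Na | a.
Drop N -> ε.
R -> NRb: N nullable, giving NRb | Rb.
Unchanged (no nullable symbols): S -> aSR; S -> bb; N -> Rb; N -> b; R -> ab; R -> bSa.

S -> a | Na | bb | aSR; N -> b | Rb; R -> Rb | ab | NRb | bSa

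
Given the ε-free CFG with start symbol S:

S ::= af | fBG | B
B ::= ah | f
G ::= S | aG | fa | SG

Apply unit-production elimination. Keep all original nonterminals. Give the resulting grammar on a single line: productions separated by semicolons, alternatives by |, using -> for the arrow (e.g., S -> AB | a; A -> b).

S -> f | af | ah | fBG; B -> f | ah; G -> f | SG | aG | af | ah | fa | fBG

Unit productions: G->S, S->B.
Unit pairs (A ⇒* B via units): (G,B), (G,S), (S,B).
S: inherits non-unit rules of {B, S} → af | ah | f | fBG.
B: inherits non-unit rules of {B} → ah | f.
G: inherits non-unit rules of {B, G, S} → SG | aG | af | ah | f | fBG | fa.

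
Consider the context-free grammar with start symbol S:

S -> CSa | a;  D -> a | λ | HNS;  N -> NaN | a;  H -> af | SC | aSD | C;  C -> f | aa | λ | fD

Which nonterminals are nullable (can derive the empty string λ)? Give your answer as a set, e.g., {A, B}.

{C, D, H}

Directly nullable (have an ε-rule): {C, D}.
H is nullable via H -> C (every symbol on the right is already known nullable).
Not nullable: N, S — each has a terminal in every rule's right-hand side or depends on a non-nullable symbol.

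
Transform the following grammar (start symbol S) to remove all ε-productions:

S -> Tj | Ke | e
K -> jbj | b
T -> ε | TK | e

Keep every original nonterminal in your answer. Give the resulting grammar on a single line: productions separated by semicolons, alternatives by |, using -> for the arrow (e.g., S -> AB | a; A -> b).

Nullable set: {T}.
S -> Tj: T nullable, giving Tj | j.
Drop T -> ε.
T -> TK: T nullable, giving K | TK.
Unchanged (no nullable symbols): S -> Ke; S -> e; K -> b; K -> jbj; T -> e.

S -> e | j | Ke | Tj; K -> b | jbj; T -> K | e | TK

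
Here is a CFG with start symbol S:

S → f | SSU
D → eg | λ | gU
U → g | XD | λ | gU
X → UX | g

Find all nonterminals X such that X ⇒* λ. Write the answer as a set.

Directly nullable (have an ε-rule): {D, U}.
Not nullable: S, X — each has a terminal in every rule's right-hand side or depends on a non-nullable symbol.

{D, U}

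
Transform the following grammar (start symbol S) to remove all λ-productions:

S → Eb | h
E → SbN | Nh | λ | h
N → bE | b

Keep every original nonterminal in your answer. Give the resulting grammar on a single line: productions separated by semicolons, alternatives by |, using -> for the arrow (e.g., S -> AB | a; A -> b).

Nullable set: {E}.
S -> Eb: E nullable, giving Eb | b.
Drop E -> λ.
N -> bE: E nullable, giving b | bE.
Unchanged (no nullable symbols): S -> h; E -> Nh; E -> SbN; E -> h; N -> b.

S -> b | h | Eb; E -> h | Nh | SbN; N -> b | bE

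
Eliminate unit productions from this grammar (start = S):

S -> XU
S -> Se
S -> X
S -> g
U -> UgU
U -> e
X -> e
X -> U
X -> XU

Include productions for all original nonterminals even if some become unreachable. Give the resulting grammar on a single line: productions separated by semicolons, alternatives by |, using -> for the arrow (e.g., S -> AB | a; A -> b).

Unit productions: S->X, X->U.
Unit pairs (A ⇒* B via units): (S,U), (S,X), (X,U).
S: inherits non-unit rules of {S, U, X} → Se | UgU | XU | e | g.
U: inherits non-unit rules of {U} → UgU | e.
X: inherits non-unit rules of {U, X} → UgU | XU | e.

S -> e | g | Se | XU | UgU; U -> e | UgU; X -> e | XU | UgU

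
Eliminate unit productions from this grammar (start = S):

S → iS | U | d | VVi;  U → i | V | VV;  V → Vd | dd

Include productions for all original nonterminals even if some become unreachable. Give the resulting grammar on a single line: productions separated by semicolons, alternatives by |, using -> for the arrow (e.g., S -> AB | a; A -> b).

S -> d | i | VV | Vd | dd | iS | VVi; U -> i | VV | Vd | dd; V -> Vd | dd

Unit productions: S->U, U->V.
Unit pairs (A ⇒* B via units): (S,U), (S,V), (U,V).
S: inherits non-unit rules of {S, U, V} → VV | VVi | Vd | d | dd | i | iS.
U: inherits non-unit rules of {U, V} → VV | Vd | dd | i.
V: inherits non-unit rules of {V} → Vd | dd.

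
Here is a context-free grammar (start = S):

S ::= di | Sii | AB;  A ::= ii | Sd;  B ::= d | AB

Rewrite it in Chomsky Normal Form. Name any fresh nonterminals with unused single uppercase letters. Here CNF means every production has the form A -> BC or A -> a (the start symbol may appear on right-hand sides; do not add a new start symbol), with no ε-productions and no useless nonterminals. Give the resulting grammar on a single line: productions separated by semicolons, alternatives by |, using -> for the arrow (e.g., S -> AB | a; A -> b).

S -> AB | CD | SE; A -> DD | SC; B -> d | AB; C -> d; D -> i; E -> DD

No ε-productions.
No unit productions to eliminate.
TERM: introduce C -> d, D -> i and substitute in every rule of length ≥2.
BIN: S -> SDD becomes S -> SE, E -> DD.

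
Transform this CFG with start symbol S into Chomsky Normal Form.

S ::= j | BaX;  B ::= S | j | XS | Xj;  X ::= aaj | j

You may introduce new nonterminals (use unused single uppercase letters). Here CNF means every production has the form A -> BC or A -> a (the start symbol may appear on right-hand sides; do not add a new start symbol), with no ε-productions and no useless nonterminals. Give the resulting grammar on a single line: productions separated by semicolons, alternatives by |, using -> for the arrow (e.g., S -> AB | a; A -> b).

No ε-productions.
After unit-elimination: S -> j | BaX; B -> j | XS | Xj | BaX; X -> j | aaj.
TERM: introduce A -> a, C -> j and substitute in every rule of length ≥2.
BIN: B -> BAX becomes B -> BD, D -> AX; S -> BAX becomes S -> BE, E -> AX; X -> AAC becomes X -> AF, F -> AC.

S -> j | BE; A -> a; B -> j | BD | XC | XS; C -> j; D -> AX; E -> AX; F -> AC; X -> j | AF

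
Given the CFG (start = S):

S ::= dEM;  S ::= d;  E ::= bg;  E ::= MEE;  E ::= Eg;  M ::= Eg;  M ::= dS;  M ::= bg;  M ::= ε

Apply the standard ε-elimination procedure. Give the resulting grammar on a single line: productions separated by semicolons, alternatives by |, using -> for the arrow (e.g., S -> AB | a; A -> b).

Nullable set: {M}.
S -> dEM: M nullable, giving dE | dEM.
E -> MEE: M nullable, giving EE | MEE.
Drop M -> ε.
Unchanged (no nullable symbols): S -> d; E -> Eg; E -> bg; M -> Eg; M -> bg; M -> dS.

S -> d | dE | dEM; E -> EE | Eg | bg | MEE; M -> Eg | bg | dS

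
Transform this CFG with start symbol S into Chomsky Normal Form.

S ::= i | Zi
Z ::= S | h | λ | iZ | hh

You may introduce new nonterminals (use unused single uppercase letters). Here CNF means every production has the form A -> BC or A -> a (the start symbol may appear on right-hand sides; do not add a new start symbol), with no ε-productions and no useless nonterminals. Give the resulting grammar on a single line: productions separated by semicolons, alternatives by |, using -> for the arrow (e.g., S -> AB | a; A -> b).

S -> i | ZA; A -> i; B -> h; Z -> h | i | AZ | BB | ZA

Nullable: {Z}; after ε-elimination: S -> i | Zi; Z -> S | h | i | hh | iZ.
After unit-elimination: S -> i | Zi; Z -> h | i | Zi | hh | iZ.
TERM: introduce B -> h, A -> i and substitute in every rule of length ≥2.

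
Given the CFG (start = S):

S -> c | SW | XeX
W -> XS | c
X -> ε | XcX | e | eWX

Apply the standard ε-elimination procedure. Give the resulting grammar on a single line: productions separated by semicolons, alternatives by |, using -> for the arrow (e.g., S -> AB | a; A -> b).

Nullable set: {X}.
S -> XeX: X, X nullable, giving Xe | XeX | e | eX.
W -> XS: X nullable, giving S | XS.
Drop X -> ε.
X -> XcX: X, X nullable, giving Xc | XcX | c | cX.
X -> eWX: X nullable, giving eW | eWX.
Unchanged (no nullable symbols): S -> SW; S -> c; W -> c; X -> e.

S -> c | e | SW | Xe | eX | XeX; W -> S | c | XS; X -> c | e | Xc | cX | eW | XcX | eWX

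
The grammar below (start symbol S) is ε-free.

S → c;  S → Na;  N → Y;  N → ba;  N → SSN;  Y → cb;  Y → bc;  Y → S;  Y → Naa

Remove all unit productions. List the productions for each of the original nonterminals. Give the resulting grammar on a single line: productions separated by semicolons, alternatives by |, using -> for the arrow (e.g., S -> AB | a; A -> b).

Unit productions: N->Y, Y->S.
Unit pairs (A ⇒* B via units): (N,S), (N,Y), (Y,S).
S: inherits non-unit rules of {S} → Na | c.
N: inherits non-unit rules of {N, S, Y} → Na | Naa | SSN | ba | bc | c | cb.
Y: inherits non-unit rules of {S, Y} → Na | Naa | bc | c | cb.

S -> c | Na; N -> c | Na | ba | bc | cb | Naa | SSN; Y -> c | Na | bc | cb | Naa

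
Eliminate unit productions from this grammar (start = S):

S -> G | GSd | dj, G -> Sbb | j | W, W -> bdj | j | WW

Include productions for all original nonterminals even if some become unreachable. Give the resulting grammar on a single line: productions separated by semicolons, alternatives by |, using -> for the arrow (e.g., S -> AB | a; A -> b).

Unit productions: G->W, S->G.
Unit pairs (A ⇒* B via units): (G,W), (S,G), (S,W).
S: inherits non-unit rules of {G, S, W} → GSd | Sbb | WW | bdj | dj | j.
G: inherits non-unit rules of {G, W} → Sbb | WW | bdj | j.
W: inherits non-unit rules of {W} → WW | bdj | j.

S -> j | WW | dj | GSd | Sbb | bdj; G -> j | WW | Sbb | bdj; W -> j | WW | bdj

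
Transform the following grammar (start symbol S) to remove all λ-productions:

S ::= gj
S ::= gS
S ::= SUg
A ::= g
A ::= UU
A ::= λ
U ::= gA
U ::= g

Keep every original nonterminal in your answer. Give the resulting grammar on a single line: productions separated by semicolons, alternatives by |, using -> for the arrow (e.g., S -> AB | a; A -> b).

S -> gS | gj | SUg; A -> g | UU; U -> g | gA

Nullable set: {A}.
Drop A -> λ.
U -> gA: A nullable, giving g | gA.
Unchanged (no nullable symbols): S -> SUg; S -> gS; S -> gj; A -> UU; A -> g; U -> g.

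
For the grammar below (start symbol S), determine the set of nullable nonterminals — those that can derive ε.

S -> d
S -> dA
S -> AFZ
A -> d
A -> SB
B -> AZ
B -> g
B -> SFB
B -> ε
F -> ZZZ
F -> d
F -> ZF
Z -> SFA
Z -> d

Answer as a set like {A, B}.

Directly nullable (have an ε-rule): {B}.
Not nullable: A, F, S, Z — each has a terminal in every rule's right-hand side or depends on a non-nullable symbol.

{B}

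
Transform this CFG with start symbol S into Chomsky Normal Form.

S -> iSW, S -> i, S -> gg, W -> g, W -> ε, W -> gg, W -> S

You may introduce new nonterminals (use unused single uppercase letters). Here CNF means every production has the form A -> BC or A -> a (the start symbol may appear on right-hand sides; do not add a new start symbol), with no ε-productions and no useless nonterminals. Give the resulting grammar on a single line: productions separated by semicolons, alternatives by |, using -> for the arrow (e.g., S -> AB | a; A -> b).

Nullable: {W}; after ε-elimination: S -> i | gg | iS | iSW; W -> S | g | gg.
After unit-elimination: S -> i | gg | iS | iSW; W -> g | i | gg | iS | iSW.
TERM: introduce A -> g, B -> i and substitute in every rule of length ≥2.
BIN: S -> BSW becomes S -> BC, C -> SW; W -> BSW becomes W -> BD, D -> SW.

S -> i | AA | BC | BS; A -> g; B -> i; C -> SW; D -> SW; W -> g | i | AA | BD | BS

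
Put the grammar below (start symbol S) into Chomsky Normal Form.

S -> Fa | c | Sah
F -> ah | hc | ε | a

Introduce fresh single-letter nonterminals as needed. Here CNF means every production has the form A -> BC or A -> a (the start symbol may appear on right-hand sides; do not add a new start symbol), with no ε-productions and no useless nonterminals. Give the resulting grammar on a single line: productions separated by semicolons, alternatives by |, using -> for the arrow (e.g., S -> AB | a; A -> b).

Nullable: {F}; after ε-elimination: S -> a | c | Fa | Sah; F -> a | ah | hc.
No unit productions to eliminate.
TERM: introduce A -> a, C -> c, B -> h and substitute in every rule of length ≥2.
BIN: S -> SAB becomes S -> SD, D -> AB.

S -> a | c | FA | SD; A -> a; B -> h; C -> c; D -> AB; F -> a | AB | BC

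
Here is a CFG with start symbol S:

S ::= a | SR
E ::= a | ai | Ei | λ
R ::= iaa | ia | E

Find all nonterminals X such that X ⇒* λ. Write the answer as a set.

Directly nullable (have an ε-rule): {E}.
R is nullable via R -> E (every symbol on the right is already known nullable).
Not nullable: S — each has a terminal in every rule's right-hand side or depends on a non-nullable symbol.

{E, R}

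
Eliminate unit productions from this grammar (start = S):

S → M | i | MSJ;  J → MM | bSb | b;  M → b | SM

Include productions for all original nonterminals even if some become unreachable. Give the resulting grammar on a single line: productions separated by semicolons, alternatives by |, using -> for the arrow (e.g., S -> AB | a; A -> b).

S -> b | i | SM | MSJ; J -> b | MM | bSb; M -> b | SM

Unit productions: S->M.
Unit pairs (A ⇒* B via units): (S,M).
S: inherits non-unit rules of {M, S} → MSJ | SM | b | i.
J: inherits non-unit rules of {J} → MM | b | bSb.
M: inherits non-unit rules of {M} → SM | b.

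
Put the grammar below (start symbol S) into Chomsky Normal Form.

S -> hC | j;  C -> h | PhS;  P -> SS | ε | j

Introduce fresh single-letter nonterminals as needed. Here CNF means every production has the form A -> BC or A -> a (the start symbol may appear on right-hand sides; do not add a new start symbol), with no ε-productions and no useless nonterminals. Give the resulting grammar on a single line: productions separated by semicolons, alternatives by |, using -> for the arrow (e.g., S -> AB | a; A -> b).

Nullable: {P}; after ε-elimination: S -> j | hC; C -> h | hS | PhS; P -> j | SS.
No unit productions to eliminate.
TERM: introduce A -> h and substitute in every rule of length ≥2.
BIN: C -> PAS becomes C -> PB, B -> AS.

S -> j | AC; A -> h; B -> AS; C -> h | AS | PB; P -> j | SS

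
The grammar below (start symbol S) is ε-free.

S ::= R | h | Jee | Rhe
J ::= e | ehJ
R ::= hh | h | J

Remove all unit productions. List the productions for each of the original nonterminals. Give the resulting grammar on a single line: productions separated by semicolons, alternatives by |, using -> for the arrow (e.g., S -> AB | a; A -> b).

S -> e | h | hh | Jee | Rhe | ehJ; J -> e | ehJ; R -> e | h | hh | ehJ

Unit productions: R->J, S->R.
Unit pairs (A ⇒* B via units): (R,J), (S,J), (S,R).
S: inherits non-unit rules of {J, R, S} → Jee | Rhe | e | ehJ | h | hh.
J: inherits non-unit rules of {J} → e | ehJ.
R: inherits non-unit rules of {J, R} → e | ehJ | h | hh.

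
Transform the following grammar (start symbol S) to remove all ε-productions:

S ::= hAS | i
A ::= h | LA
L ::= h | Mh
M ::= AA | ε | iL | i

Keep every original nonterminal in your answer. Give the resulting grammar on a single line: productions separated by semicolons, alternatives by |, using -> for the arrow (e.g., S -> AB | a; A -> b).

Nullable set: {M}.
L -> Mh: M nullable, giving Mh | h.
Drop M -> ε.
Unchanged (no nullable symbols): S -> hAS; S -> i; A -> LA; A -> h; L -> h; M -> AA; M -> i; M -> iL.

S -> i | hAS; A -> h | LA; L -> h | Mh; M -> i | AA | iL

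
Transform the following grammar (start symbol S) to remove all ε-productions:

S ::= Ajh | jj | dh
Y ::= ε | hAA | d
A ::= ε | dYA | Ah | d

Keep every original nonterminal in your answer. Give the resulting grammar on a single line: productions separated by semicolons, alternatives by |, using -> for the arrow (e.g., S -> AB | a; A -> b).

Nullable set: {A, Y}.
S -> Ajh: A nullable, giving Ajh | jh.
Drop A -> ε.
A -> Ah: A nullable, giving Ah | h.
A -> dYA: Y, A nullable, giving d | dA | dY | dYA.
Drop Y -> ε.
Y -> hAA: A, A nullable, giving h | hA | hAA.
Unchanged (no nullable symbols): S -> dh; S -> jj; A -> d; Y -> d.

S -> dh | jh | jj | Ajh; A -> d | h | Ah | dA | dY | dYA; Y -> d | h | hA | hAA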